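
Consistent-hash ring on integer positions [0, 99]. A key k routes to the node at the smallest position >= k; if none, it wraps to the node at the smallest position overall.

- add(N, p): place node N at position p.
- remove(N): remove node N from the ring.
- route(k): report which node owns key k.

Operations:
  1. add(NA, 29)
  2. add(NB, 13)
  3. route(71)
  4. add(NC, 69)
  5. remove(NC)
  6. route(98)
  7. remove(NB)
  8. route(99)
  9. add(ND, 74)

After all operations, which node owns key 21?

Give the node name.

Op 1: add NA@29 -> ring=[29:NA]
Op 2: add NB@13 -> ring=[13:NB,29:NA]
Op 3: route key 71: none >= 71, wrap to smallest pos 13 -> NB
Op 4: add NC@69 -> ring=[13:NB,29:NA,69:NC]
Op 5: remove NC -> ring=[13:NB,29:NA]
Op 6: route key 98: none >= 98, wrap to smallest pos 13 -> NB
Op 7: remove NB -> ring=[29:NA]
Op 8: route key 99: none >= 99, wrap to smallest pos 29 -> NA
Op 9: add ND@74 -> ring=[29:NA,74:ND]
Final route key 21: smallest pos >= 21 is 29 -> NA

Answer: NA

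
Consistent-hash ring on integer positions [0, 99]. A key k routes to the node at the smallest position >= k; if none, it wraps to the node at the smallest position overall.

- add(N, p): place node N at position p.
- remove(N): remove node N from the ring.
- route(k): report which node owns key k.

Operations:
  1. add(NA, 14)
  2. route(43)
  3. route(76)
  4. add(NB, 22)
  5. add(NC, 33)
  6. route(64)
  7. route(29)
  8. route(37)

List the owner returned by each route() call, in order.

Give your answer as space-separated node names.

Op 1: add NA@14 -> ring=[14:NA]
Op 2: route key 43: none >= 43, wrap to smallest pos 14 -> NA
Op 3: route key 76: none >= 76, wrap to smallest pos 14 -> NA
Op 4: add NB@22 -> ring=[14:NA,22:NB]
Op 5: add NC@33 -> ring=[14:NA,22:NB,33:NC]
Op 6: route key 64: none >= 64, wrap to smallest pos 14 -> NA
Op 7: route key 29: smallest pos >= 29 is 33 -> NC
Op 8: route key 37: none >= 37, wrap to smallest pos 14 -> NA

Answer: NA NA NA NC NA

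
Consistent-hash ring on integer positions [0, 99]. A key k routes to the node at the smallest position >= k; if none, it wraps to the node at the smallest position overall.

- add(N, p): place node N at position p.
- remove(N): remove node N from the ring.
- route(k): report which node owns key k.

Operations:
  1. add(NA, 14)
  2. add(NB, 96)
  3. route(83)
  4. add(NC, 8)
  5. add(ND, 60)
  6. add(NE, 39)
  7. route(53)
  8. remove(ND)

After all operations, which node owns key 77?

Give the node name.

Op 1: add NA@14 -> ring=[14:NA]
Op 2: add NB@96 -> ring=[14:NA,96:NB]
Op 3: route key 83: smallest pos >= 83 is 96 -> NB
Op 4: add NC@8 -> ring=[8:NC,14:NA,96:NB]
Op 5: add ND@60 -> ring=[8:NC,14:NA,60:ND,96:NB]
Op 6: add NE@39 -> ring=[8:NC,14:NA,39:NE,60:ND,96:NB]
Op 7: route key 53: smallest pos >= 53 is 60 -> ND
Op 8: remove ND -> ring=[8:NC,14:NA,39:NE,96:NB]
Final route key 77: smallest pos >= 77 is 96 -> NB

Answer: NB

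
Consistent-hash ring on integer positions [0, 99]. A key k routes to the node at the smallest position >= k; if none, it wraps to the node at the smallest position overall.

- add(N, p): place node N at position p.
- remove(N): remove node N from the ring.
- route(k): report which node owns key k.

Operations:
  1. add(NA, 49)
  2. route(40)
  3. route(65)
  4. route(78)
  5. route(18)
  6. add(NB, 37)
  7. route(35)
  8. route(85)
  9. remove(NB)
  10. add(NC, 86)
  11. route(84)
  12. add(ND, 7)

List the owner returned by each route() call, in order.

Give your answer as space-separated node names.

Answer: NA NA NA NA NB NB NC

Derivation:
Op 1: add NA@49 -> ring=[49:NA]
Op 2: route key 40: smallest pos >= 40 is 49 -> NA
Op 3: route key 65: none >= 65, wrap to smallest pos 49 -> NA
Op 4: route key 78: none >= 78, wrap to smallest pos 49 -> NA
Op 5: route key 18: smallest pos >= 18 is 49 -> NA
Op 6: add NB@37 -> ring=[37:NB,49:NA]
Op 7: route key 35: smallest pos >= 35 is 37 -> NB
Op 8: route key 85: none >= 85, wrap to smallest pos 37 -> NB
Op 9: remove NB -> ring=[49:NA]
Op 10: add NC@86 -> ring=[49:NA,86:NC]
Op 11: route key 84: smallest pos >= 84 is 86 -> NC
Op 12: add ND@7 -> ring=[7:ND,49:NA,86:NC]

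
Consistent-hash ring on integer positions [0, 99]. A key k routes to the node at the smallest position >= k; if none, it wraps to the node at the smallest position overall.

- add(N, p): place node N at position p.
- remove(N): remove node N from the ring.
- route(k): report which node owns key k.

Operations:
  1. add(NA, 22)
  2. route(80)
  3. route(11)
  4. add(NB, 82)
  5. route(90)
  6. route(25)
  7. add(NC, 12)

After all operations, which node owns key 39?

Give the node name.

Answer: NB

Derivation:
Op 1: add NA@22 -> ring=[22:NA]
Op 2: route key 80: none >= 80, wrap to smallest pos 22 -> NA
Op 3: route key 11: smallest pos >= 11 is 22 -> NA
Op 4: add NB@82 -> ring=[22:NA,82:NB]
Op 5: route key 90: none >= 90, wrap to smallest pos 22 -> NA
Op 6: route key 25: smallest pos >= 25 is 82 -> NB
Op 7: add NC@12 -> ring=[12:NC,22:NA,82:NB]
Final route key 39: smallest pos >= 39 is 82 -> NB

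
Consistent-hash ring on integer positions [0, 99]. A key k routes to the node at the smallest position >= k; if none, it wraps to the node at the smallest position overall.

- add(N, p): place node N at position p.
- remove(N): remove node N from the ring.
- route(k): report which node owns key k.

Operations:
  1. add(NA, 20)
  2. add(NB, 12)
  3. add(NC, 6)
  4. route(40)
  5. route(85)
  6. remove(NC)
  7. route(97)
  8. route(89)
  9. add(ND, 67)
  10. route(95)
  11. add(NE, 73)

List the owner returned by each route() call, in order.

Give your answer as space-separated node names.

Answer: NC NC NB NB NB

Derivation:
Op 1: add NA@20 -> ring=[20:NA]
Op 2: add NB@12 -> ring=[12:NB,20:NA]
Op 3: add NC@6 -> ring=[6:NC,12:NB,20:NA]
Op 4: route key 40: none >= 40, wrap to smallest pos 6 -> NC
Op 5: route key 85: none >= 85, wrap to smallest pos 6 -> NC
Op 6: remove NC -> ring=[12:NB,20:NA]
Op 7: route key 97: none >= 97, wrap to smallest pos 12 -> NB
Op 8: route key 89: none >= 89, wrap to smallest pos 12 -> NB
Op 9: add ND@67 -> ring=[12:NB,20:NA,67:ND]
Op 10: route key 95: none >= 95, wrap to smallest pos 12 -> NB
Op 11: add NE@73 -> ring=[12:NB,20:NA,67:ND,73:NE]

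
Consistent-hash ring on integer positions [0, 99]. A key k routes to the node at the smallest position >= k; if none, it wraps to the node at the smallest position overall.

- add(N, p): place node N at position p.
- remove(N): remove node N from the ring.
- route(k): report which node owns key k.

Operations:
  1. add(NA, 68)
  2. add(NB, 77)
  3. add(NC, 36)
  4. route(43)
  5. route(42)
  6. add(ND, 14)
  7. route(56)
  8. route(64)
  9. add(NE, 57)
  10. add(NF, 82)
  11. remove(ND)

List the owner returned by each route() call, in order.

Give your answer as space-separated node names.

Answer: NA NA NA NA

Derivation:
Op 1: add NA@68 -> ring=[68:NA]
Op 2: add NB@77 -> ring=[68:NA,77:NB]
Op 3: add NC@36 -> ring=[36:NC,68:NA,77:NB]
Op 4: route key 43: smallest pos >= 43 is 68 -> NA
Op 5: route key 42: smallest pos >= 42 is 68 -> NA
Op 6: add ND@14 -> ring=[14:ND,36:NC,68:NA,77:NB]
Op 7: route key 56: smallest pos >= 56 is 68 -> NA
Op 8: route key 64: smallest pos >= 64 is 68 -> NA
Op 9: add NE@57 -> ring=[14:ND,36:NC,57:NE,68:NA,77:NB]
Op 10: add NF@82 -> ring=[14:ND,36:NC,57:NE,68:NA,77:NB,82:NF]
Op 11: remove ND -> ring=[36:NC,57:NE,68:NA,77:NB,82:NF]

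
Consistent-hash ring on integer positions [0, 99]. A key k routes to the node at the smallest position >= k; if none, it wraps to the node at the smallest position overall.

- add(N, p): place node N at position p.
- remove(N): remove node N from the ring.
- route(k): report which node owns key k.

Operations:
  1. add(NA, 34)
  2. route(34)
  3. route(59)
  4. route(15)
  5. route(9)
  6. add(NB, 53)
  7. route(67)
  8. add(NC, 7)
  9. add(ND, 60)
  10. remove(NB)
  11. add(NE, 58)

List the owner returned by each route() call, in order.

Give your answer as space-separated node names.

Op 1: add NA@34 -> ring=[34:NA]
Op 2: route key 34: smallest pos >= 34 is 34 -> NA
Op 3: route key 59: none >= 59, wrap to smallest pos 34 -> NA
Op 4: route key 15: smallest pos >= 15 is 34 -> NA
Op 5: route key 9: smallest pos >= 9 is 34 -> NA
Op 6: add NB@53 -> ring=[34:NA,53:NB]
Op 7: route key 67: none >= 67, wrap to smallest pos 34 -> NA
Op 8: add NC@7 -> ring=[7:NC,34:NA,53:NB]
Op 9: add ND@60 -> ring=[7:NC,34:NA,53:NB,60:ND]
Op 10: remove NB -> ring=[7:NC,34:NA,60:ND]
Op 11: add NE@58 -> ring=[7:NC,34:NA,58:NE,60:ND]

Answer: NA NA NA NA NA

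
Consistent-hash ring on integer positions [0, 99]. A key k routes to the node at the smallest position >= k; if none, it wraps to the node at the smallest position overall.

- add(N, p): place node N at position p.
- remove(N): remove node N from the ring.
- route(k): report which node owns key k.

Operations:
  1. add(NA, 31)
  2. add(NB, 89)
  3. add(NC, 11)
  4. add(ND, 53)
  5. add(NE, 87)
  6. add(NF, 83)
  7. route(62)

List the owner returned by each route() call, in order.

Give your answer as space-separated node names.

Answer: NF

Derivation:
Op 1: add NA@31 -> ring=[31:NA]
Op 2: add NB@89 -> ring=[31:NA,89:NB]
Op 3: add NC@11 -> ring=[11:NC,31:NA,89:NB]
Op 4: add ND@53 -> ring=[11:NC,31:NA,53:ND,89:NB]
Op 5: add NE@87 -> ring=[11:NC,31:NA,53:ND,87:NE,89:NB]
Op 6: add NF@83 -> ring=[11:NC,31:NA,53:ND,83:NF,87:NE,89:NB]
Op 7: route key 62: smallest pos >= 62 is 83 -> NF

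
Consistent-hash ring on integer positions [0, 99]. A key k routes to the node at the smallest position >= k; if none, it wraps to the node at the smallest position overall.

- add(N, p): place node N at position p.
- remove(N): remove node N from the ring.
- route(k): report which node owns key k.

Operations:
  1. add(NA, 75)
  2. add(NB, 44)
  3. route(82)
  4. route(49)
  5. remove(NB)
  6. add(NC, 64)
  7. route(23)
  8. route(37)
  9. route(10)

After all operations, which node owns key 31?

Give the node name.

Answer: NC

Derivation:
Op 1: add NA@75 -> ring=[75:NA]
Op 2: add NB@44 -> ring=[44:NB,75:NA]
Op 3: route key 82: none >= 82, wrap to smallest pos 44 -> NB
Op 4: route key 49: smallest pos >= 49 is 75 -> NA
Op 5: remove NB -> ring=[75:NA]
Op 6: add NC@64 -> ring=[64:NC,75:NA]
Op 7: route key 23: smallest pos >= 23 is 64 -> NC
Op 8: route key 37: smallest pos >= 37 is 64 -> NC
Op 9: route key 10: smallest pos >= 10 is 64 -> NC
Final route key 31: smallest pos >= 31 is 64 -> NC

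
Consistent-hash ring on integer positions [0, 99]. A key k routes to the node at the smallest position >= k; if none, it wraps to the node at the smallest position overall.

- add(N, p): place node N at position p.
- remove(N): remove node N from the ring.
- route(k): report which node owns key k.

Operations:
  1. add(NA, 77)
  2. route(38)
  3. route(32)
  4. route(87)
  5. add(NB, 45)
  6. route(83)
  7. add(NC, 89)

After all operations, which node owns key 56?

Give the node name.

Op 1: add NA@77 -> ring=[77:NA]
Op 2: route key 38: smallest pos >= 38 is 77 -> NA
Op 3: route key 32: smallest pos >= 32 is 77 -> NA
Op 4: route key 87: none >= 87, wrap to smallest pos 77 -> NA
Op 5: add NB@45 -> ring=[45:NB,77:NA]
Op 6: route key 83: none >= 83, wrap to smallest pos 45 -> NB
Op 7: add NC@89 -> ring=[45:NB,77:NA,89:NC]
Final route key 56: smallest pos >= 56 is 77 -> NA

Answer: NA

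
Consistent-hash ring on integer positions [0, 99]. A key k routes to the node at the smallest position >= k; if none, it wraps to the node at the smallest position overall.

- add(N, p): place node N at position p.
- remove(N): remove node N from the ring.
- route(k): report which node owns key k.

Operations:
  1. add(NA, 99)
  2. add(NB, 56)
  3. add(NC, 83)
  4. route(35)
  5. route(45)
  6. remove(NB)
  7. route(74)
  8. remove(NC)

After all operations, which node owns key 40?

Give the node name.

Op 1: add NA@99 -> ring=[99:NA]
Op 2: add NB@56 -> ring=[56:NB,99:NA]
Op 3: add NC@83 -> ring=[56:NB,83:NC,99:NA]
Op 4: route key 35: smallest pos >= 35 is 56 -> NB
Op 5: route key 45: smallest pos >= 45 is 56 -> NB
Op 6: remove NB -> ring=[83:NC,99:NA]
Op 7: route key 74: smallest pos >= 74 is 83 -> NC
Op 8: remove NC -> ring=[99:NA]
Final route key 40: smallest pos >= 40 is 99 -> NA

Answer: NA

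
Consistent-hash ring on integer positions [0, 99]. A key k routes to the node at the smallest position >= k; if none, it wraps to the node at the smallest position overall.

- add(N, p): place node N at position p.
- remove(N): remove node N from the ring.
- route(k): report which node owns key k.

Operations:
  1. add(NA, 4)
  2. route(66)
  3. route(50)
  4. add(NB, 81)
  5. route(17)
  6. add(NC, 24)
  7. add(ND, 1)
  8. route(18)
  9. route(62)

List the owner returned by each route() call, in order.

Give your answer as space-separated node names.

Op 1: add NA@4 -> ring=[4:NA]
Op 2: route key 66: none >= 66, wrap to smallest pos 4 -> NA
Op 3: route key 50: none >= 50, wrap to smallest pos 4 -> NA
Op 4: add NB@81 -> ring=[4:NA,81:NB]
Op 5: route key 17: smallest pos >= 17 is 81 -> NB
Op 6: add NC@24 -> ring=[4:NA,24:NC,81:NB]
Op 7: add ND@1 -> ring=[1:ND,4:NA,24:NC,81:NB]
Op 8: route key 18: smallest pos >= 18 is 24 -> NC
Op 9: route key 62: smallest pos >= 62 is 81 -> NB

Answer: NA NA NB NC NB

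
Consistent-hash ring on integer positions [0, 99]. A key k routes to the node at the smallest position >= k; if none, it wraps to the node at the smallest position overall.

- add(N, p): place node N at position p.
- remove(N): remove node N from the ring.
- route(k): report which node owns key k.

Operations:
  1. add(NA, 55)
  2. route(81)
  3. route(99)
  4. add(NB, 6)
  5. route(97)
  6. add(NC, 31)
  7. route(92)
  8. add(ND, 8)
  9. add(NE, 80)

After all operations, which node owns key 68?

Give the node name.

Op 1: add NA@55 -> ring=[55:NA]
Op 2: route key 81: none >= 81, wrap to smallest pos 55 -> NA
Op 3: route key 99: none >= 99, wrap to smallest pos 55 -> NA
Op 4: add NB@6 -> ring=[6:NB,55:NA]
Op 5: route key 97: none >= 97, wrap to smallest pos 6 -> NB
Op 6: add NC@31 -> ring=[6:NB,31:NC,55:NA]
Op 7: route key 92: none >= 92, wrap to smallest pos 6 -> NB
Op 8: add ND@8 -> ring=[6:NB,8:ND,31:NC,55:NA]
Op 9: add NE@80 -> ring=[6:NB,8:ND,31:NC,55:NA,80:NE]
Final route key 68: smallest pos >= 68 is 80 -> NE

Answer: NE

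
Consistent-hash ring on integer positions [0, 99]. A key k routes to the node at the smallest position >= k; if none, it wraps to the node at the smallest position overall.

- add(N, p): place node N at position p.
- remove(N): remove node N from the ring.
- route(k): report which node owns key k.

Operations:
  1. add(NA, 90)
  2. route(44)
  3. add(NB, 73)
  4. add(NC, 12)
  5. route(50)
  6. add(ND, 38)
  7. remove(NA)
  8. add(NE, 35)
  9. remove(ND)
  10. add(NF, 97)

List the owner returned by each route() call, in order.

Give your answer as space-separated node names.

Answer: NA NB

Derivation:
Op 1: add NA@90 -> ring=[90:NA]
Op 2: route key 44: smallest pos >= 44 is 90 -> NA
Op 3: add NB@73 -> ring=[73:NB,90:NA]
Op 4: add NC@12 -> ring=[12:NC,73:NB,90:NA]
Op 5: route key 50: smallest pos >= 50 is 73 -> NB
Op 6: add ND@38 -> ring=[12:NC,38:ND,73:NB,90:NA]
Op 7: remove NA -> ring=[12:NC,38:ND,73:NB]
Op 8: add NE@35 -> ring=[12:NC,35:NE,38:ND,73:NB]
Op 9: remove ND -> ring=[12:NC,35:NE,73:NB]
Op 10: add NF@97 -> ring=[12:NC,35:NE,73:NB,97:NF]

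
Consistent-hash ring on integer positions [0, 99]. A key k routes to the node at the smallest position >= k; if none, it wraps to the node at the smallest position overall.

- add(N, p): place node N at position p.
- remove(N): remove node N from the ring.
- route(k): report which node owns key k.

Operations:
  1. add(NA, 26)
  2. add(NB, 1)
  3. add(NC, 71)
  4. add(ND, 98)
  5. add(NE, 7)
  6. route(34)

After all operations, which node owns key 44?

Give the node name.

Op 1: add NA@26 -> ring=[26:NA]
Op 2: add NB@1 -> ring=[1:NB,26:NA]
Op 3: add NC@71 -> ring=[1:NB,26:NA,71:NC]
Op 4: add ND@98 -> ring=[1:NB,26:NA,71:NC,98:ND]
Op 5: add NE@7 -> ring=[1:NB,7:NE,26:NA,71:NC,98:ND]
Op 6: route key 34: smallest pos >= 34 is 71 -> NC
Final route key 44: smallest pos >= 44 is 71 -> NC

Answer: NC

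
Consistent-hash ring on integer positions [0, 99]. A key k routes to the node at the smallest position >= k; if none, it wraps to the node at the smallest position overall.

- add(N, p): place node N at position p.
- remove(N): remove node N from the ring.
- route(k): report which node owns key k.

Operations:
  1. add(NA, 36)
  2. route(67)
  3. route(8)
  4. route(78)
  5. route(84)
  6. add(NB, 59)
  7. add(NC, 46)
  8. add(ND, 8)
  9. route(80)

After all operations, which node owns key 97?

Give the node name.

Op 1: add NA@36 -> ring=[36:NA]
Op 2: route key 67: none >= 67, wrap to smallest pos 36 -> NA
Op 3: route key 8: smallest pos >= 8 is 36 -> NA
Op 4: route key 78: none >= 78, wrap to smallest pos 36 -> NA
Op 5: route key 84: none >= 84, wrap to smallest pos 36 -> NA
Op 6: add NB@59 -> ring=[36:NA,59:NB]
Op 7: add NC@46 -> ring=[36:NA,46:NC,59:NB]
Op 8: add ND@8 -> ring=[8:ND,36:NA,46:NC,59:NB]
Op 9: route key 80: none >= 80, wrap to smallest pos 8 -> ND
Final route key 97: none >= 97, wrap to smallest pos 8 -> ND

Answer: ND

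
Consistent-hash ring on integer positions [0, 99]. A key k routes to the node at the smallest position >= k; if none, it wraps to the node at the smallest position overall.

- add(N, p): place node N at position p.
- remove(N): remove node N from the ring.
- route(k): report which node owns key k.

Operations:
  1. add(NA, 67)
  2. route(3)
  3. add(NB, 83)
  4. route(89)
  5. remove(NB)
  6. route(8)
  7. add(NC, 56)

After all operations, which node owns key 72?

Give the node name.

Op 1: add NA@67 -> ring=[67:NA]
Op 2: route key 3: smallest pos >= 3 is 67 -> NA
Op 3: add NB@83 -> ring=[67:NA,83:NB]
Op 4: route key 89: none >= 89, wrap to smallest pos 67 -> NA
Op 5: remove NB -> ring=[67:NA]
Op 6: route key 8: smallest pos >= 8 is 67 -> NA
Op 7: add NC@56 -> ring=[56:NC,67:NA]
Final route key 72: none >= 72, wrap to smallest pos 56 -> NC

Answer: NC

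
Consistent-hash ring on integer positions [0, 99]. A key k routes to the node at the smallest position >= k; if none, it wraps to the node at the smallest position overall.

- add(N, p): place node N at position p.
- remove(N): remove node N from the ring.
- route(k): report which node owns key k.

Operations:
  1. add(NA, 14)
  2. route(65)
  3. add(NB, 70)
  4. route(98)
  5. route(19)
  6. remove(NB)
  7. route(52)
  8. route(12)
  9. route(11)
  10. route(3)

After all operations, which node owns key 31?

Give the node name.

Answer: NA

Derivation:
Op 1: add NA@14 -> ring=[14:NA]
Op 2: route key 65: none >= 65, wrap to smallest pos 14 -> NA
Op 3: add NB@70 -> ring=[14:NA,70:NB]
Op 4: route key 98: none >= 98, wrap to smallest pos 14 -> NA
Op 5: route key 19: smallest pos >= 19 is 70 -> NB
Op 6: remove NB -> ring=[14:NA]
Op 7: route key 52: none >= 52, wrap to smallest pos 14 -> NA
Op 8: route key 12: smallest pos >= 12 is 14 -> NA
Op 9: route key 11: smallest pos >= 11 is 14 -> NA
Op 10: route key 3: smallest pos >= 3 is 14 -> NA
Final route key 31: none >= 31, wrap to smallest pos 14 -> NA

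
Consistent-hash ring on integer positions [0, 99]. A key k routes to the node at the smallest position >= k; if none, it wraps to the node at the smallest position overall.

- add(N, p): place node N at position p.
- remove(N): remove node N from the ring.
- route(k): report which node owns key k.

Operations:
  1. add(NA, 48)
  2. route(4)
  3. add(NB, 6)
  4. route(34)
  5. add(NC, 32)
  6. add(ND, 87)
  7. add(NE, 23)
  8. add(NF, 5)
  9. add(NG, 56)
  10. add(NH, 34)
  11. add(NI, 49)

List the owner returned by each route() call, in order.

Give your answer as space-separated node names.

Op 1: add NA@48 -> ring=[48:NA]
Op 2: route key 4: smallest pos >= 4 is 48 -> NA
Op 3: add NB@6 -> ring=[6:NB,48:NA]
Op 4: route key 34: smallest pos >= 34 is 48 -> NA
Op 5: add NC@32 -> ring=[6:NB,32:NC,48:NA]
Op 6: add ND@87 -> ring=[6:NB,32:NC,48:NA,87:ND]
Op 7: add NE@23 -> ring=[6:NB,23:NE,32:NC,48:NA,87:ND]
Op 8: add NF@5 -> ring=[5:NF,6:NB,23:NE,32:NC,48:NA,87:ND]
Op 9: add NG@56 -> ring=[5:NF,6:NB,23:NE,32:NC,48:NA,56:NG,87:ND]
Op 10: add NH@34 -> ring=[5:NF,6:NB,23:NE,32:NC,34:NH,48:NA,56:NG,87:ND]
Op 11: add NI@49 -> ring=[5:NF,6:NB,23:NE,32:NC,34:NH,48:NA,49:NI,56:NG,87:ND]

Answer: NA NA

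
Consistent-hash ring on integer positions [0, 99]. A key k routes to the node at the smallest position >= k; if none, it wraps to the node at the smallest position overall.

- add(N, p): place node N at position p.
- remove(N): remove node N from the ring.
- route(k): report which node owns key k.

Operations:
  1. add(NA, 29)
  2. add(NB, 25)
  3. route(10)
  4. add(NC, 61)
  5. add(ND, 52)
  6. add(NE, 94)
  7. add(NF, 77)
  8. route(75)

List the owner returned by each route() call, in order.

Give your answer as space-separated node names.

Op 1: add NA@29 -> ring=[29:NA]
Op 2: add NB@25 -> ring=[25:NB,29:NA]
Op 3: route key 10: smallest pos >= 10 is 25 -> NB
Op 4: add NC@61 -> ring=[25:NB,29:NA,61:NC]
Op 5: add ND@52 -> ring=[25:NB,29:NA,52:ND,61:NC]
Op 6: add NE@94 -> ring=[25:NB,29:NA,52:ND,61:NC,94:NE]
Op 7: add NF@77 -> ring=[25:NB,29:NA,52:ND,61:NC,77:NF,94:NE]
Op 8: route key 75: smallest pos >= 75 is 77 -> NF

Answer: NB NF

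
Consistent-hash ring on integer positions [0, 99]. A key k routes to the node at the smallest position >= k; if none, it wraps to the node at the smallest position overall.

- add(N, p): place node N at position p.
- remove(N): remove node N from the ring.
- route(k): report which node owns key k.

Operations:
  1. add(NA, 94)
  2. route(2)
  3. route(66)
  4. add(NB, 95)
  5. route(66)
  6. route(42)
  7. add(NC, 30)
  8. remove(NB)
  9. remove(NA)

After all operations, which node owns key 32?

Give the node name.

Op 1: add NA@94 -> ring=[94:NA]
Op 2: route key 2: smallest pos >= 2 is 94 -> NA
Op 3: route key 66: smallest pos >= 66 is 94 -> NA
Op 4: add NB@95 -> ring=[94:NA,95:NB]
Op 5: route key 66: smallest pos >= 66 is 94 -> NA
Op 6: route key 42: smallest pos >= 42 is 94 -> NA
Op 7: add NC@30 -> ring=[30:NC,94:NA,95:NB]
Op 8: remove NB -> ring=[30:NC,94:NA]
Op 9: remove NA -> ring=[30:NC]
Final route key 32: none >= 32, wrap to smallest pos 30 -> NC

Answer: NC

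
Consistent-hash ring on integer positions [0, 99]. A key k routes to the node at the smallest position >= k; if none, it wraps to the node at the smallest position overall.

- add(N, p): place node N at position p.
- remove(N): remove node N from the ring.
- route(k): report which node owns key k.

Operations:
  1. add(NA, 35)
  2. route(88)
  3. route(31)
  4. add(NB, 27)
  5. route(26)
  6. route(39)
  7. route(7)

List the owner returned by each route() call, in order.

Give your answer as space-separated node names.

Answer: NA NA NB NB NB

Derivation:
Op 1: add NA@35 -> ring=[35:NA]
Op 2: route key 88: none >= 88, wrap to smallest pos 35 -> NA
Op 3: route key 31: smallest pos >= 31 is 35 -> NA
Op 4: add NB@27 -> ring=[27:NB,35:NA]
Op 5: route key 26: smallest pos >= 26 is 27 -> NB
Op 6: route key 39: none >= 39, wrap to smallest pos 27 -> NB
Op 7: route key 7: smallest pos >= 7 is 27 -> NB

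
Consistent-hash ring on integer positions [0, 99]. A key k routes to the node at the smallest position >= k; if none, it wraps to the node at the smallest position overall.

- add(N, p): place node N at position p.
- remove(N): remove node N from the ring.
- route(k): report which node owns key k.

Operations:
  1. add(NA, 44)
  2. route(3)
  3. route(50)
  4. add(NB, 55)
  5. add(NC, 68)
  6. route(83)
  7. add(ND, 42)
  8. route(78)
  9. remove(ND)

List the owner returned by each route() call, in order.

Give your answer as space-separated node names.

Op 1: add NA@44 -> ring=[44:NA]
Op 2: route key 3: smallest pos >= 3 is 44 -> NA
Op 3: route key 50: none >= 50, wrap to smallest pos 44 -> NA
Op 4: add NB@55 -> ring=[44:NA,55:NB]
Op 5: add NC@68 -> ring=[44:NA,55:NB,68:NC]
Op 6: route key 83: none >= 83, wrap to smallest pos 44 -> NA
Op 7: add ND@42 -> ring=[42:ND,44:NA,55:NB,68:NC]
Op 8: route key 78: none >= 78, wrap to smallest pos 42 -> ND
Op 9: remove ND -> ring=[44:NA,55:NB,68:NC]

Answer: NA NA NA ND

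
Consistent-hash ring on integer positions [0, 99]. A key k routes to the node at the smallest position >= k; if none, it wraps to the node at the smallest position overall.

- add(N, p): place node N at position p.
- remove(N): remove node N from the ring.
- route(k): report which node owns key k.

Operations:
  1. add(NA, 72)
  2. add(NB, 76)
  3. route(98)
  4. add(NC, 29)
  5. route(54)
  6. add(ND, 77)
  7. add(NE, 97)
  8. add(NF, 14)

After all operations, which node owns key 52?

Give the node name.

Answer: NA

Derivation:
Op 1: add NA@72 -> ring=[72:NA]
Op 2: add NB@76 -> ring=[72:NA,76:NB]
Op 3: route key 98: none >= 98, wrap to smallest pos 72 -> NA
Op 4: add NC@29 -> ring=[29:NC,72:NA,76:NB]
Op 5: route key 54: smallest pos >= 54 is 72 -> NA
Op 6: add ND@77 -> ring=[29:NC,72:NA,76:NB,77:ND]
Op 7: add NE@97 -> ring=[29:NC,72:NA,76:NB,77:ND,97:NE]
Op 8: add NF@14 -> ring=[14:NF,29:NC,72:NA,76:NB,77:ND,97:NE]
Final route key 52: smallest pos >= 52 is 72 -> NA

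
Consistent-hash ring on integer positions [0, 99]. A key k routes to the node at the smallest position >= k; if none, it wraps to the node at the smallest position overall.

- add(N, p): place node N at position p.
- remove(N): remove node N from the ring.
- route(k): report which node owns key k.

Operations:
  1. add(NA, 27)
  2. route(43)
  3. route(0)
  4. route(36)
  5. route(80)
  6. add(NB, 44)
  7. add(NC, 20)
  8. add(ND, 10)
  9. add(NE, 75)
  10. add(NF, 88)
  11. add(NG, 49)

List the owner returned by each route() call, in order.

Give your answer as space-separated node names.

Answer: NA NA NA NA

Derivation:
Op 1: add NA@27 -> ring=[27:NA]
Op 2: route key 43: none >= 43, wrap to smallest pos 27 -> NA
Op 3: route key 0: smallest pos >= 0 is 27 -> NA
Op 4: route key 36: none >= 36, wrap to smallest pos 27 -> NA
Op 5: route key 80: none >= 80, wrap to smallest pos 27 -> NA
Op 6: add NB@44 -> ring=[27:NA,44:NB]
Op 7: add NC@20 -> ring=[20:NC,27:NA,44:NB]
Op 8: add ND@10 -> ring=[10:ND,20:NC,27:NA,44:NB]
Op 9: add NE@75 -> ring=[10:ND,20:NC,27:NA,44:NB,75:NE]
Op 10: add NF@88 -> ring=[10:ND,20:NC,27:NA,44:NB,75:NE,88:NF]
Op 11: add NG@49 -> ring=[10:ND,20:NC,27:NA,44:NB,49:NG,75:NE,88:NF]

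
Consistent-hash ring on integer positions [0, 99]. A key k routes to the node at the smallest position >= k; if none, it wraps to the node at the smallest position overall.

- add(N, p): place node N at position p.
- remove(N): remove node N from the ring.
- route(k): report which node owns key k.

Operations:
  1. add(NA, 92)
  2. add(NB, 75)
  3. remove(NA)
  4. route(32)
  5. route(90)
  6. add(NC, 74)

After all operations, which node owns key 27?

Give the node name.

Op 1: add NA@92 -> ring=[92:NA]
Op 2: add NB@75 -> ring=[75:NB,92:NA]
Op 3: remove NA -> ring=[75:NB]
Op 4: route key 32: smallest pos >= 32 is 75 -> NB
Op 5: route key 90: none >= 90, wrap to smallest pos 75 -> NB
Op 6: add NC@74 -> ring=[74:NC,75:NB]
Final route key 27: smallest pos >= 27 is 74 -> NC

Answer: NC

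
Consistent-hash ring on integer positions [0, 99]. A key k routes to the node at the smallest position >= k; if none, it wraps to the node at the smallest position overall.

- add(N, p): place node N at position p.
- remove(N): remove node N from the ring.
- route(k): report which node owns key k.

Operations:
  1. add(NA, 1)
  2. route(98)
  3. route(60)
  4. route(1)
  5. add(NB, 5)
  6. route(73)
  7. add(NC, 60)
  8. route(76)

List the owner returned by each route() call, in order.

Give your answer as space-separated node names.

Op 1: add NA@1 -> ring=[1:NA]
Op 2: route key 98: none >= 98, wrap to smallest pos 1 -> NA
Op 3: route key 60: none >= 60, wrap to smallest pos 1 -> NA
Op 4: route key 1: smallest pos >= 1 is 1 -> NA
Op 5: add NB@5 -> ring=[1:NA,5:NB]
Op 6: route key 73: none >= 73, wrap to smallest pos 1 -> NA
Op 7: add NC@60 -> ring=[1:NA,5:NB,60:NC]
Op 8: route key 76: none >= 76, wrap to smallest pos 1 -> NA

Answer: NA NA NA NA NA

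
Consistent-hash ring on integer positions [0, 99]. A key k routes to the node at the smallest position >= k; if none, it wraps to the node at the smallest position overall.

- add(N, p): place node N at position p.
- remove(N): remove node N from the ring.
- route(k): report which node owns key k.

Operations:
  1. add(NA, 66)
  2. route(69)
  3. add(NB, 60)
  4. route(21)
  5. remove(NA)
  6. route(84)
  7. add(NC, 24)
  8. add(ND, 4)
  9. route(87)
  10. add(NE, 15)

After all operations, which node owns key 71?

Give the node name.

Op 1: add NA@66 -> ring=[66:NA]
Op 2: route key 69: none >= 69, wrap to smallest pos 66 -> NA
Op 3: add NB@60 -> ring=[60:NB,66:NA]
Op 4: route key 21: smallest pos >= 21 is 60 -> NB
Op 5: remove NA -> ring=[60:NB]
Op 6: route key 84: none >= 84, wrap to smallest pos 60 -> NB
Op 7: add NC@24 -> ring=[24:NC,60:NB]
Op 8: add ND@4 -> ring=[4:ND,24:NC,60:NB]
Op 9: route key 87: none >= 87, wrap to smallest pos 4 -> ND
Op 10: add NE@15 -> ring=[4:ND,15:NE,24:NC,60:NB]
Final route key 71: none >= 71, wrap to smallest pos 4 -> ND

Answer: ND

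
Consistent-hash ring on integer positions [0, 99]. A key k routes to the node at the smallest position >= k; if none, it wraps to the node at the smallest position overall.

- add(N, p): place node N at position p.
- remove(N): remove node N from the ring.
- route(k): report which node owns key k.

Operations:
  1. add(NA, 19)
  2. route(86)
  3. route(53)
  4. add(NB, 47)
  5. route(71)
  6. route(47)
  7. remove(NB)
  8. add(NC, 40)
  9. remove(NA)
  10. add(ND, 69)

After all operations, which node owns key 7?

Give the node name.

Op 1: add NA@19 -> ring=[19:NA]
Op 2: route key 86: none >= 86, wrap to smallest pos 19 -> NA
Op 3: route key 53: none >= 53, wrap to smallest pos 19 -> NA
Op 4: add NB@47 -> ring=[19:NA,47:NB]
Op 5: route key 71: none >= 71, wrap to smallest pos 19 -> NA
Op 6: route key 47: smallest pos >= 47 is 47 -> NB
Op 7: remove NB -> ring=[19:NA]
Op 8: add NC@40 -> ring=[19:NA,40:NC]
Op 9: remove NA -> ring=[40:NC]
Op 10: add ND@69 -> ring=[40:NC,69:ND]
Final route key 7: smallest pos >= 7 is 40 -> NC

Answer: NC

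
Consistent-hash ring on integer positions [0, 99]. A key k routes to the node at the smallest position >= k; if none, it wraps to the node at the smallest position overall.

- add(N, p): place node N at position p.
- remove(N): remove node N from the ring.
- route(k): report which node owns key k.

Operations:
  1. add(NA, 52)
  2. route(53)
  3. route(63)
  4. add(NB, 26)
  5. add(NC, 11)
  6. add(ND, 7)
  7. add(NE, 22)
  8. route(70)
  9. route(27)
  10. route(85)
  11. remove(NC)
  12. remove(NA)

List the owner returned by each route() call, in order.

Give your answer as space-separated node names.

Op 1: add NA@52 -> ring=[52:NA]
Op 2: route key 53: none >= 53, wrap to smallest pos 52 -> NA
Op 3: route key 63: none >= 63, wrap to smallest pos 52 -> NA
Op 4: add NB@26 -> ring=[26:NB,52:NA]
Op 5: add NC@11 -> ring=[11:NC,26:NB,52:NA]
Op 6: add ND@7 -> ring=[7:ND,11:NC,26:NB,52:NA]
Op 7: add NE@22 -> ring=[7:ND,11:NC,22:NE,26:NB,52:NA]
Op 8: route key 70: none >= 70, wrap to smallest pos 7 -> ND
Op 9: route key 27: smallest pos >= 27 is 52 -> NA
Op 10: route key 85: none >= 85, wrap to smallest pos 7 -> ND
Op 11: remove NC -> ring=[7:ND,22:NE,26:NB,52:NA]
Op 12: remove NA -> ring=[7:ND,22:NE,26:NB]

Answer: NA NA ND NA ND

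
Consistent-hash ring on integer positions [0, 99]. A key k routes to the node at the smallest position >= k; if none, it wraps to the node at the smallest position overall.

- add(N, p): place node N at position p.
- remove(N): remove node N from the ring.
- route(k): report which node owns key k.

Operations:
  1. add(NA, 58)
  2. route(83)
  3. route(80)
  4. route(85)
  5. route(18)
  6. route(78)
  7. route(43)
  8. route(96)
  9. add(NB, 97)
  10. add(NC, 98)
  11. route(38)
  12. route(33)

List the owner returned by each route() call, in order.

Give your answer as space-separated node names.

Op 1: add NA@58 -> ring=[58:NA]
Op 2: route key 83: none >= 83, wrap to smallest pos 58 -> NA
Op 3: route key 80: none >= 80, wrap to smallest pos 58 -> NA
Op 4: route key 85: none >= 85, wrap to smallest pos 58 -> NA
Op 5: route key 18: smallest pos >= 18 is 58 -> NA
Op 6: route key 78: none >= 78, wrap to smallest pos 58 -> NA
Op 7: route key 43: smallest pos >= 43 is 58 -> NA
Op 8: route key 96: none >= 96, wrap to smallest pos 58 -> NA
Op 9: add NB@97 -> ring=[58:NA,97:NB]
Op 10: add NC@98 -> ring=[58:NA,97:NB,98:NC]
Op 11: route key 38: smallest pos >= 38 is 58 -> NA
Op 12: route key 33: smallest pos >= 33 is 58 -> NA

Answer: NA NA NA NA NA NA NA NA NA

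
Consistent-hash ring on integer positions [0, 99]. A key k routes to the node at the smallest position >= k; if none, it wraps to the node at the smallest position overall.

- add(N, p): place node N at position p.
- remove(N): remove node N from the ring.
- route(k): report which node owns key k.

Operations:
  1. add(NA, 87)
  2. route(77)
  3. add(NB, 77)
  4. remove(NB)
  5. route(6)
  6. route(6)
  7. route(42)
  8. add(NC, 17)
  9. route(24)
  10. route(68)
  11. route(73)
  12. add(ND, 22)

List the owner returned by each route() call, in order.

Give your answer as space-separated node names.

Answer: NA NA NA NA NA NA NA

Derivation:
Op 1: add NA@87 -> ring=[87:NA]
Op 2: route key 77: smallest pos >= 77 is 87 -> NA
Op 3: add NB@77 -> ring=[77:NB,87:NA]
Op 4: remove NB -> ring=[87:NA]
Op 5: route key 6: smallest pos >= 6 is 87 -> NA
Op 6: route key 6: smallest pos >= 6 is 87 -> NA
Op 7: route key 42: smallest pos >= 42 is 87 -> NA
Op 8: add NC@17 -> ring=[17:NC,87:NA]
Op 9: route key 24: smallest pos >= 24 is 87 -> NA
Op 10: route key 68: smallest pos >= 68 is 87 -> NA
Op 11: route key 73: smallest pos >= 73 is 87 -> NA
Op 12: add ND@22 -> ring=[17:NC,22:ND,87:NA]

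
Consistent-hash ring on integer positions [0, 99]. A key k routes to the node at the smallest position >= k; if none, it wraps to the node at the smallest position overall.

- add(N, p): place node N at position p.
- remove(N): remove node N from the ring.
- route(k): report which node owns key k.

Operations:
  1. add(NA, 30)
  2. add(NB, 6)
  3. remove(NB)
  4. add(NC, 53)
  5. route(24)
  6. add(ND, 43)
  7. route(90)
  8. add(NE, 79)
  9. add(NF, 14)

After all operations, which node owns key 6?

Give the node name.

Op 1: add NA@30 -> ring=[30:NA]
Op 2: add NB@6 -> ring=[6:NB,30:NA]
Op 3: remove NB -> ring=[30:NA]
Op 4: add NC@53 -> ring=[30:NA,53:NC]
Op 5: route key 24: smallest pos >= 24 is 30 -> NA
Op 6: add ND@43 -> ring=[30:NA,43:ND,53:NC]
Op 7: route key 90: none >= 90, wrap to smallest pos 30 -> NA
Op 8: add NE@79 -> ring=[30:NA,43:ND,53:NC,79:NE]
Op 9: add NF@14 -> ring=[14:NF,30:NA,43:ND,53:NC,79:NE]
Final route key 6: smallest pos >= 6 is 14 -> NF

Answer: NF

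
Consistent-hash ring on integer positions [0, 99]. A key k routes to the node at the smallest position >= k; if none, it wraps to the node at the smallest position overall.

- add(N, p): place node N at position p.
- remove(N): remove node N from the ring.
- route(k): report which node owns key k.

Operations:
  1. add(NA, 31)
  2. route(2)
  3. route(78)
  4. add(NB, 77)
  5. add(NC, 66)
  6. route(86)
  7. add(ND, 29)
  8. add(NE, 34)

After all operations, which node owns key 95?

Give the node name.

Op 1: add NA@31 -> ring=[31:NA]
Op 2: route key 2: smallest pos >= 2 is 31 -> NA
Op 3: route key 78: none >= 78, wrap to smallest pos 31 -> NA
Op 4: add NB@77 -> ring=[31:NA,77:NB]
Op 5: add NC@66 -> ring=[31:NA,66:NC,77:NB]
Op 6: route key 86: none >= 86, wrap to smallest pos 31 -> NA
Op 7: add ND@29 -> ring=[29:ND,31:NA,66:NC,77:NB]
Op 8: add NE@34 -> ring=[29:ND,31:NA,34:NE,66:NC,77:NB]
Final route key 95: none >= 95, wrap to smallest pos 29 -> ND

Answer: ND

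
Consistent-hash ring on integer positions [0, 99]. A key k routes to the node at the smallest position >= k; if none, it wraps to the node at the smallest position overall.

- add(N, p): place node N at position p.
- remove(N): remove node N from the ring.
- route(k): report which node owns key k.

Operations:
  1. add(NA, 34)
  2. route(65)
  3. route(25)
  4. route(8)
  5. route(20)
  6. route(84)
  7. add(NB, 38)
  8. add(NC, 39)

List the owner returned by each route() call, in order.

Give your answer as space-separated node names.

Op 1: add NA@34 -> ring=[34:NA]
Op 2: route key 65: none >= 65, wrap to smallest pos 34 -> NA
Op 3: route key 25: smallest pos >= 25 is 34 -> NA
Op 4: route key 8: smallest pos >= 8 is 34 -> NA
Op 5: route key 20: smallest pos >= 20 is 34 -> NA
Op 6: route key 84: none >= 84, wrap to smallest pos 34 -> NA
Op 7: add NB@38 -> ring=[34:NA,38:NB]
Op 8: add NC@39 -> ring=[34:NA,38:NB,39:NC]

Answer: NA NA NA NA NA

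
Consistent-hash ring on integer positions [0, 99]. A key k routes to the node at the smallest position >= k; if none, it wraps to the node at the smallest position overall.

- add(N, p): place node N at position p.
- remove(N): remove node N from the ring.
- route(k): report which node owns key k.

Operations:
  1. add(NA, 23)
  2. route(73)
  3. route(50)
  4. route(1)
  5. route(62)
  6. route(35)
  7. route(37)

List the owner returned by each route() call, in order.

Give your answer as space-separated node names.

Answer: NA NA NA NA NA NA

Derivation:
Op 1: add NA@23 -> ring=[23:NA]
Op 2: route key 73: none >= 73, wrap to smallest pos 23 -> NA
Op 3: route key 50: none >= 50, wrap to smallest pos 23 -> NA
Op 4: route key 1: smallest pos >= 1 is 23 -> NA
Op 5: route key 62: none >= 62, wrap to smallest pos 23 -> NA
Op 6: route key 35: none >= 35, wrap to smallest pos 23 -> NA
Op 7: route key 37: none >= 37, wrap to smallest pos 23 -> NA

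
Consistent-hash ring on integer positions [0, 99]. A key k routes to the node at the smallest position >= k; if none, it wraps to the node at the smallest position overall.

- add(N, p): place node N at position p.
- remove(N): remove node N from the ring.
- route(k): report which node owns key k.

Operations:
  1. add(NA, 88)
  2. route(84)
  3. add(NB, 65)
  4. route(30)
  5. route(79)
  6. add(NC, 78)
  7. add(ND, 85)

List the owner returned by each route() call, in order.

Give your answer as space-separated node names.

Answer: NA NB NA

Derivation:
Op 1: add NA@88 -> ring=[88:NA]
Op 2: route key 84: smallest pos >= 84 is 88 -> NA
Op 3: add NB@65 -> ring=[65:NB,88:NA]
Op 4: route key 30: smallest pos >= 30 is 65 -> NB
Op 5: route key 79: smallest pos >= 79 is 88 -> NA
Op 6: add NC@78 -> ring=[65:NB,78:NC,88:NA]
Op 7: add ND@85 -> ring=[65:NB,78:NC,85:ND,88:NA]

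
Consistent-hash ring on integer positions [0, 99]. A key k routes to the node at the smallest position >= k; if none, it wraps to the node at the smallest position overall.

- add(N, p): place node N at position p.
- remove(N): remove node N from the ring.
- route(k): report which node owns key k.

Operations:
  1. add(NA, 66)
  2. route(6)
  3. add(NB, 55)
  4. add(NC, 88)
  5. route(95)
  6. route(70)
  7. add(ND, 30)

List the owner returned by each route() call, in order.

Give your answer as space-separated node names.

Answer: NA NB NC

Derivation:
Op 1: add NA@66 -> ring=[66:NA]
Op 2: route key 6: smallest pos >= 6 is 66 -> NA
Op 3: add NB@55 -> ring=[55:NB,66:NA]
Op 4: add NC@88 -> ring=[55:NB,66:NA,88:NC]
Op 5: route key 95: none >= 95, wrap to smallest pos 55 -> NB
Op 6: route key 70: smallest pos >= 70 is 88 -> NC
Op 7: add ND@30 -> ring=[30:ND,55:NB,66:NA,88:NC]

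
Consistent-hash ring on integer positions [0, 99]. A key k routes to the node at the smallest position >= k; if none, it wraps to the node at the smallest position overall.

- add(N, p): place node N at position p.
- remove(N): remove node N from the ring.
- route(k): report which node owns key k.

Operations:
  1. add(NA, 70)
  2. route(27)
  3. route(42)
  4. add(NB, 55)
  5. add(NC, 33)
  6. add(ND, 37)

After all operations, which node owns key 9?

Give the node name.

Answer: NC

Derivation:
Op 1: add NA@70 -> ring=[70:NA]
Op 2: route key 27: smallest pos >= 27 is 70 -> NA
Op 3: route key 42: smallest pos >= 42 is 70 -> NA
Op 4: add NB@55 -> ring=[55:NB,70:NA]
Op 5: add NC@33 -> ring=[33:NC,55:NB,70:NA]
Op 6: add ND@37 -> ring=[33:NC,37:ND,55:NB,70:NA]
Final route key 9: smallest pos >= 9 is 33 -> NC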